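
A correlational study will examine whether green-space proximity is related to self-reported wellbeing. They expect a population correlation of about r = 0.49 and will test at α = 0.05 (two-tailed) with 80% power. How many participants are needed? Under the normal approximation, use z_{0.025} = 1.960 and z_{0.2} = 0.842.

Fisher's z: C = ½·ln((1+r)/(1−r)) = ½·ln(2.9216) = 0.5361.
n = ((z_{α/2} + z_β)/C)² + 3.
(1.960 + 0.842) / 0.5361 = 2.802 / 0.5361 = 5.227.
n = 5.227² + 3 = 27.32 + 3 = 30.3.
Round up.

n = 31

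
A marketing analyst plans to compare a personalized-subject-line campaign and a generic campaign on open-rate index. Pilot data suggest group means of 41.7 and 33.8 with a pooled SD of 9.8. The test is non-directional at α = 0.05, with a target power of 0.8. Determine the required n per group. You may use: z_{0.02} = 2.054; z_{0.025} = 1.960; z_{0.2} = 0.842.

Cohen's d = |M₁ − M₂| / SD_pooled = |41.7 − 33.8| / 9.8 = 7.9 / 9.8 = 0.806.
For two independent groups with equal n: n = 2·((z_{α/2} + z_β) / d)².
z_{α/2} + z_β = 1.960 + 0.842 = 2.802.
n = 2 × (2.802 / 0.806)² = 2 × 3.476² = 2 × 12.09 = 24.2.
Round up to the next whole participant.

n = 25 per group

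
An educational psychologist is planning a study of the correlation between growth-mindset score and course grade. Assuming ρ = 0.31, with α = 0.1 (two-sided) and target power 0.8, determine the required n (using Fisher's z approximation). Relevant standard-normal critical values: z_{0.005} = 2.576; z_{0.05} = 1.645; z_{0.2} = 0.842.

Fisher's z: C = ½·ln((1+r)/(1−r)) = ½·ln(1.8986) = 0.3205.
n = ((z_{α/2} + z_β)/C)² + 3.
(1.645 + 0.842) / 0.3205 = 2.487 / 0.3205 = 7.760.
n = 7.760² + 3 = 60.21 + 3 = 63.2.
Round up.

n = 64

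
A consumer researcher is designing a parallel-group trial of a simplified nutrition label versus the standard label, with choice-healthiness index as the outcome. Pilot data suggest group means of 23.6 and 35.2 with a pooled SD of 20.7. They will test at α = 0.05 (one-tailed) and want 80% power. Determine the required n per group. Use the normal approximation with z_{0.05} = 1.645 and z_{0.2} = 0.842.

n = 40 per group

Cohen's d = |M₁ − M₂| / SD_pooled = |23.6 − 35.2| / 20.7 = 11.6 / 20.7 = 0.560.
For two independent groups with equal n: n = 2·((z_{α} + z_β) / d)².
z_{α} + z_β = 1.645 + 0.842 = 2.487.
n = 2 × (2.487 / 0.560)² = 2 × 4.441² = 2 × 19.72 = 39.4.
Round up to the next whole participant.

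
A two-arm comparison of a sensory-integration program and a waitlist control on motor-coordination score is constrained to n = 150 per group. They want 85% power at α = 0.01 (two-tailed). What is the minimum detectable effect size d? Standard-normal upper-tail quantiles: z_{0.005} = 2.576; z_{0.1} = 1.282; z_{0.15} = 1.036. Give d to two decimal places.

For two independent groups of n = 150 each: d_min = (z_{α/2} + z_β)·√(2/n).
z-sum = 2.576 + 1.036 = 3.612.
d_min = 3.612 × √(2/150) = 3.612 × 0.1155 = 0.417.

d_min ≈ 0.42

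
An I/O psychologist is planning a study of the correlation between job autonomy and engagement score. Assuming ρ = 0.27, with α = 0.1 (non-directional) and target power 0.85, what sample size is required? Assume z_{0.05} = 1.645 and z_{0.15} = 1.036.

Fisher's z: C = ½·ln((1+r)/(1−r)) = ½·ln(1.7397) = 0.2769.
n = ((z_{α/2} + z_β)/C)² + 3.
(1.645 + 1.036) / 0.2769 = 2.681 / 0.2769 = 9.682.
n = 9.682² + 3 = 93.74 + 3 = 96.7.
Round up.

n = 97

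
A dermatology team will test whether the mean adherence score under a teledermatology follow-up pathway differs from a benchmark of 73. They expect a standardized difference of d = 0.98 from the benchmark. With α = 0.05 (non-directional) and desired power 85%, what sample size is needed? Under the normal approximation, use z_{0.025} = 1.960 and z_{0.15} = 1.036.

n = 10

For a one-sample test: n = ((z_{α/2} + z_β) / d)².
z_{α/2} + z_β = 1.960 + 1.036 = 2.996.
n = (2.996 / 0.98)² = 3.057² = 9.35.
Round up.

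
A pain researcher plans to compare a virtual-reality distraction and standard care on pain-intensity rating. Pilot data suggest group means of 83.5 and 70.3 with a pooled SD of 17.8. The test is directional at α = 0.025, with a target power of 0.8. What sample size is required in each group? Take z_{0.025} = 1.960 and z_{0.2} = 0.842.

Cohen's d = |M₁ − M₂| / SD_pooled = |83.5 − 70.3| / 17.8 = 13.2 / 17.8 = 0.742.
For two independent groups with equal n: n = 2·((z_{α} + z_β) / d)².
z_{α} + z_β = 1.960 + 0.842 = 2.802.
n = 2 × (2.802 / 0.742)² = 2 × 3.776² = 2 × 14.26 = 28.5.
Round up to the next whole participant.

n = 29 per group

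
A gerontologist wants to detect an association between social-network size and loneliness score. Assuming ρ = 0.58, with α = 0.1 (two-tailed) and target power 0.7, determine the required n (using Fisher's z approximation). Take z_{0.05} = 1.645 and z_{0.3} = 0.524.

Fisher's z: C = ½·ln((1+r)/(1−r)) = ½·ln(3.7619) = 0.6625.
n = ((z_{α/2} + z_β)/C)² + 3.
(1.645 + 0.524) / 0.6625 = 2.169 / 0.6625 = 3.274.
n = 3.274² + 3 = 10.72 + 3 = 13.7.
Round up.

n = 14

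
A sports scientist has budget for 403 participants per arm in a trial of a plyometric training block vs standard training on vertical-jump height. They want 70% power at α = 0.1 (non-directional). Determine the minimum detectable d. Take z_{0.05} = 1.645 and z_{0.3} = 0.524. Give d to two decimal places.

For two independent groups of n = 403 each: d_min = (z_{α/2} + z_β)·√(2/n).
z-sum = 1.645 + 0.524 = 2.169.
d_min = 2.169 × √(2/403) = 2.169 × 0.0704 = 0.153.

d_min ≈ 0.15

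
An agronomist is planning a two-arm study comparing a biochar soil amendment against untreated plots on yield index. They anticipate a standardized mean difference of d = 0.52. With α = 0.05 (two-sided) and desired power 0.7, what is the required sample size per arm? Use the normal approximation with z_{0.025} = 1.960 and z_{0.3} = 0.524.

n = 46 per group

For two independent groups with equal n: n = 2·((z_{α/2} + z_β) / d)².
z_{α/2} + z_β = 1.960 + 0.524 = 2.484.
n = 2 × (2.484 / 0.52)² = 2 × 4.777² = 2 × 22.82 = 45.6.
Round up to the next whole participant.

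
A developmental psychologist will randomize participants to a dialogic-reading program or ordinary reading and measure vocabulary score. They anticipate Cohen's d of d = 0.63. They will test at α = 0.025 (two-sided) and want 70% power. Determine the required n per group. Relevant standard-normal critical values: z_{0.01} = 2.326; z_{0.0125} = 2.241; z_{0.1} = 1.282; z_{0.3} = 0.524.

n = 39 per group

For two independent groups with equal n: n = 2·((z_{α/2} + z_β) / d)².
z_{α/2} + z_β = 2.241 + 0.524 = 2.765.
n = 2 × (2.765 / 0.63)² = 2 × 4.389² = 2 × 19.26 = 38.5.
Round up to the next whole participant.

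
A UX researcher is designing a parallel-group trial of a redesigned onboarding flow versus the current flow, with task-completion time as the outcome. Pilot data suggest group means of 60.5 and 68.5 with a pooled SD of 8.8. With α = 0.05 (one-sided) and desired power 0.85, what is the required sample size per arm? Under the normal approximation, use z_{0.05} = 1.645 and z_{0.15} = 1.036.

Cohen's d = |M₁ − M₂| / SD_pooled = |60.5 − 68.5| / 8.8 = 8.0 / 8.8 = 0.909.
For two independent groups with equal n: n = 2·((z_{α} + z_β) / d)².
z_{α} + z_β = 1.645 + 1.036 = 2.681.
n = 2 × (2.681 / 0.909)² = 2 × 2.949² = 2 × 8.70 = 17.4.
Round up to the next whole participant.

n = 18 per group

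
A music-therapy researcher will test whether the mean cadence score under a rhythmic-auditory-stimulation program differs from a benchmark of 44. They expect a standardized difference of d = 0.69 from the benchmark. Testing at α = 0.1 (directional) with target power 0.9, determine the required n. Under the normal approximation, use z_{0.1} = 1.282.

For a one-sample test: n = ((z_{α} + z_β) / d)².
z_{α} + z_β = 1.282 + 1.282 = 2.564.
n = (2.564 / 0.69)² = 3.716² = 13.81.
Round up.

n = 14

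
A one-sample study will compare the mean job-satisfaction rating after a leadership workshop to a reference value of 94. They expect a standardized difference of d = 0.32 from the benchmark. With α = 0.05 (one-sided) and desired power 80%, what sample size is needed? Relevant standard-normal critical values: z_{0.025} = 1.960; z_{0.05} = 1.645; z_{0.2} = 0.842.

n = 61

For a one-sample test: n = ((z_{α} + z_β) / d)².
z_{α} + z_β = 1.645 + 0.842 = 2.487.
n = (2.487 / 0.32)² = 7.772² = 60.40.
Round up.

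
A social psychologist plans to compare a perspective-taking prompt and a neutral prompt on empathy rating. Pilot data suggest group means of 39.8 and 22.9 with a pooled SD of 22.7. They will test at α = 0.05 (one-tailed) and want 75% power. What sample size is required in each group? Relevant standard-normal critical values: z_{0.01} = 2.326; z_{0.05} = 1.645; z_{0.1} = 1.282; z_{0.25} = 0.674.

Cohen's d = |M₁ − M₂| / SD_pooled = |39.8 − 22.9| / 22.7 = 16.9 / 22.7 = 0.744.
For two independent groups with equal n: n = 2·((z_{α} + z_β) / d)².
z_{α} + z_β = 1.645 + 0.674 = 2.319.
n = 2 × (2.319 / 0.744)² = 2 × 3.117² = 2 × 9.72 = 19.4.
Round up to the next whole participant.

n = 20 per group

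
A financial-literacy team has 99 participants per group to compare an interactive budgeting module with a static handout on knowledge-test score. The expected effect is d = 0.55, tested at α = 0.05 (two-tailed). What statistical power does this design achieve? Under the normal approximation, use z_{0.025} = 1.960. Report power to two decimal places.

For two equal groups, power = Φ(d·√(n/2) − z_{α/2}).
d·√(n/2) = 0.55 × √(99/2) = 0.55 × 7.036 = 3.870.
z_β = 3.870 − 1.960 = 1.910.
Power = Φ(1.910) = 0.972.

power ≈ 0.97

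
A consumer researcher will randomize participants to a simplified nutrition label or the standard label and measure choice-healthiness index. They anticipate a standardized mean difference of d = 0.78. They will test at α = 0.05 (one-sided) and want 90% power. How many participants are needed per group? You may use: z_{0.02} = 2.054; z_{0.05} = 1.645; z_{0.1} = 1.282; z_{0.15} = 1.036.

n = 29 per group

For two independent groups with equal n: n = 2·((z_{α} + z_β) / d)².
z_{α} + z_β = 1.645 + 1.282 = 2.927.
n = 2 × (2.927 / 0.78)² = 2 × 3.753² = 2 × 14.08 = 28.2.
Round up to the next whole participant.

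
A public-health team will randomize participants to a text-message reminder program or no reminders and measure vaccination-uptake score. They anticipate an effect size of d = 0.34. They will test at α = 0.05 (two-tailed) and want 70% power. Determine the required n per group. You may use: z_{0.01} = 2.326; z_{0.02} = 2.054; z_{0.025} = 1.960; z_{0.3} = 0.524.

n = 107 per group

For two independent groups with equal n: n = 2·((z_{α/2} + z_β) / d)².
z_{α/2} + z_β = 1.960 + 0.524 = 2.484.
n = 2 × (2.484 / 0.34)² = 2 × 7.306² = 2 × 53.38 = 106.8.
Round up to the next whole participant.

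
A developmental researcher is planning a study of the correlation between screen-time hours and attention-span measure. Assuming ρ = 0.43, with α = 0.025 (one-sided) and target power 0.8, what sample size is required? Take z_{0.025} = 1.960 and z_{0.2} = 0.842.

Fisher's z: C = ½·ln((1+r)/(1−r)) = ½·ln(2.5088) = 0.4599.
n = ((z_{α} + z_β)/C)² + 3.
(1.960 + 0.842) / 0.4599 = 2.802 / 0.4599 = 6.093.
n = 6.093² + 3 = 37.12 + 3 = 40.1.
Round up.

n = 41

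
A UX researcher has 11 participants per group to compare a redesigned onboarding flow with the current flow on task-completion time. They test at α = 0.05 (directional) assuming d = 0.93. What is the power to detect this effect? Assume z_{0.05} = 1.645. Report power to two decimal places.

For two equal groups, power = Φ(d·√(n/2) − z_{α}).
d·√(n/2) = 0.93 × √(11/2) = 0.93 × 2.345 = 2.181.
z_β = 2.181 − 1.645 = 0.536.
Power = Φ(0.536) = 0.704.

power ≈ 0.70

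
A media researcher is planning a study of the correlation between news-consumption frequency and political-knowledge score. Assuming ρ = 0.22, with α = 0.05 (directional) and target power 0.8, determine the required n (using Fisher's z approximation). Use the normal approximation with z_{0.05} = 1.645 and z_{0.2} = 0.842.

Fisher's z: C = ½·ln((1+r)/(1−r)) = ½·ln(1.5641) = 0.2237.
n = ((z_{α} + z_β)/C)² + 3.
(1.645 + 0.842) / 0.2237 = 2.487 / 0.2237 = 11.118.
n = 11.118² + 3 = 123.60 + 3 = 126.6.
Round up.

n = 127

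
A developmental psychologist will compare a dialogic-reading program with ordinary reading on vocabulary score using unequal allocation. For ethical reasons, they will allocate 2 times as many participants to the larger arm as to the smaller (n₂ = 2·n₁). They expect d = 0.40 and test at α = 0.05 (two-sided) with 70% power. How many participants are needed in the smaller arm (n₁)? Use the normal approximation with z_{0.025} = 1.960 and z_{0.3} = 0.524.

n₁ = 58

With allocation ratio k = n₂/n₁ = 2, Var(x̄₁−x̄₂) = σ²(1/n₁ + 1/(k·n₁)) = σ²·(k+1)/(k·n₁).
So n₁ = (1 + 1/k)·((z_{α/2} + z_β)/d)² = 1.500 × (2.484/0.40)².
n₁ = 1.500 × 38.56 = 57.8.
Round up: n₁ = 58, giving n₂ = 2 × 58 = 116.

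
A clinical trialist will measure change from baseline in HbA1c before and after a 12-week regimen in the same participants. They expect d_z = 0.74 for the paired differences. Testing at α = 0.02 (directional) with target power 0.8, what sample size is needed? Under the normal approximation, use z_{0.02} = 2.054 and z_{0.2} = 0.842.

For a paired (one-sample on differences) test: n = ((z_{α} + z_β) / d)².
z_{α} + z_β = 2.054 + 0.842 = 2.896.
n = (2.896 / 0.74)² = 3.914² = 15.32.
Round up.

n = 16 pairs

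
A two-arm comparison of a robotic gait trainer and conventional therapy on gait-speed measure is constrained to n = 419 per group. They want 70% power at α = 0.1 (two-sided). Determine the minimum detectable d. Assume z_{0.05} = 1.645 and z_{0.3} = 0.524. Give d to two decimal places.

For two independent groups of n = 419 each: d_min = (z_{α/2} + z_β)·√(2/n).
z-sum = 1.645 + 0.524 = 2.169.
d_min = 2.169 × √(2/419) = 2.169 × 0.0691 = 0.150.

d_min ≈ 0.15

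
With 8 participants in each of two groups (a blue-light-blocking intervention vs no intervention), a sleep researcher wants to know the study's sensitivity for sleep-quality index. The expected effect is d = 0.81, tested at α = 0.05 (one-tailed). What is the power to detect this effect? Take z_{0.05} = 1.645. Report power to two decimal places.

power ≈ 0.49

For two equal groups, power = Φ(d·√(n/2) − z_{α}).
d·√(n/2) = 0.81 × √(8/2) = 0.81 × 2.000 = 1.620.
z_β = 1.620 − 1.645 = -0.025.
Power = Φ(-0.025) = 0.490.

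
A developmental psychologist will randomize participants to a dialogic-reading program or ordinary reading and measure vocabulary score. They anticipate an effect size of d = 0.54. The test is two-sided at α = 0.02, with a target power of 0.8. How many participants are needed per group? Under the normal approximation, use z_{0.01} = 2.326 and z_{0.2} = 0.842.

n = 69 per group

For two independent groups with equal n: n = 2·((z_{α/2} + z_β) / d)².
z_{α/2} + z_β = 2.326 + 0.842 = 3.168.
n = 2 × (3.168 / 0.54)² = 2 × 5.867² = 2 × 34.42 = 68.8.
Round up to the next whole participant.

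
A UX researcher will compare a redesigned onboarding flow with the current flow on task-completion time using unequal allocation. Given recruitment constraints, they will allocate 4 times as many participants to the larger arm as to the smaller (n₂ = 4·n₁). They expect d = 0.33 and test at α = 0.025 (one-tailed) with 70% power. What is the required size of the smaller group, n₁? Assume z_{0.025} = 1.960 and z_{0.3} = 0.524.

With allocation ratio k = n₂/n₁ = 4, Var(x̄₁−x̄₂) = σ²(1/n₁ + 1/(k·n₁)) = σ²·(k+1)/(k·n₁).
So n₁ = (1 + 1/k)·((z_{α} + z_β)/d)² = 1.250 × (2.484/0.33)².
n₁ = 1.250 × 56.66 = 70.8.
Round up: n₁ = 71, giving n₂ = 4 × 71 = 284.

n₁ = 71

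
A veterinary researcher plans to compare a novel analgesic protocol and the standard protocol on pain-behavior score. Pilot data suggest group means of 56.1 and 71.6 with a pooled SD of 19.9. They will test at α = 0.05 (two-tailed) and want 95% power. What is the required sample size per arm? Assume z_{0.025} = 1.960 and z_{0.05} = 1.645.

n = 43 per group

Cohen's d = |M₁ − M₂| / SD_pooled = |56.1 − 71.6| / 19.9 = 15.5 / 19.9 = 0.779.
For two independent groups with equal n: n = 2·((z_{α/2} + z_β) / d)².
z_{α/2} + z_β = 1.960 + 1.645 = 3.605.
n = 2 × (3.605 / 0.779)² = 2 × 4.628² = 2 × 21.42 = 42.8.
Round up to the next whole participant.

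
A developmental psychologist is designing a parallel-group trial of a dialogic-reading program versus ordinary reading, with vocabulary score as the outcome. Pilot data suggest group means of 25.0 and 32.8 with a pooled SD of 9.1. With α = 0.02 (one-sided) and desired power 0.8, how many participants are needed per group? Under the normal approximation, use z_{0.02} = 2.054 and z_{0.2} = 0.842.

n = 23 per group

Cohen's d = |M₁ − M₂| / SD_pooled = |25.0 − 32.8| / 9.1 = 7.8 / 9.1 = 0.857.
For two independent groups with equal n: n = 2·((z_{α} + z_β) / d)².
z_{α} + z_β = 2.054 + 0.842 = 2.896.
n = 2 × (2.896 / 0.857)² = 2 × 3.379² = 2 × 11.42 = 22.8.
Round up to the next whole participant.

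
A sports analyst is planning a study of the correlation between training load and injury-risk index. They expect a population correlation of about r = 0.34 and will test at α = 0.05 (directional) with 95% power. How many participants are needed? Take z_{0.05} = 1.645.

n = 90

Fisher's z: C = ½·ln((1+r)/(1−r)) = ½·ln(2.0303) = 0.3541.
n = ((z_{α} + z_β)/C)² + 3.
(1.645 + 1.645) / 0.3541 = 3.290 / 0.3541 = 9.291.
n = 9.291² + 3 = 86.33 + 3 = 89.3.
Round up.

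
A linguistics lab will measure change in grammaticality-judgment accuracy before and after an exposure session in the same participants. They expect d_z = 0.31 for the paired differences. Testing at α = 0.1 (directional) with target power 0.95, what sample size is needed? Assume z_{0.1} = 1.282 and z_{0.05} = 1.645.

n = 90 pairs

For a paired (one-sample on differences) test: n = ((z_{α} + z_β) / d)².
z_{α} + z_β = 1.282 + 1.645 = 2.927.
n = (2.927 / 0.31)² = 9.442² = 89.15.
Round up.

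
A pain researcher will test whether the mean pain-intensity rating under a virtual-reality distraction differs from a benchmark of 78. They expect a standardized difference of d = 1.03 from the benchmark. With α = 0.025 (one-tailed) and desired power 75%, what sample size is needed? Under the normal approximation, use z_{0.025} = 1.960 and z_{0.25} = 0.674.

For a one-sample test: n = ((z_{α} + z_β) / d)².
z_{α} + z_β = 1.960 + 0.674 = 2.634.
n = (2.634 / 1.03)² = 2.557² = 6.54.
Round up.

n = 7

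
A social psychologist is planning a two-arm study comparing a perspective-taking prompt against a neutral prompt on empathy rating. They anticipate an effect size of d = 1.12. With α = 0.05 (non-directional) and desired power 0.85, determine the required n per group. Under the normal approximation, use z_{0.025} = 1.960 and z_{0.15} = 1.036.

n = 15 per group

For two independent groups with equal n: n = 2·((z_{α/2} + z_β) / d)².
z_{α/2} + z_β = 1.960 + 1.036 = 2.996.
n = 2 × (2.996 / 1.12)² = 2 × 2.675² = 2 × 7.16 = 14.3.
Round up to the next whole participant.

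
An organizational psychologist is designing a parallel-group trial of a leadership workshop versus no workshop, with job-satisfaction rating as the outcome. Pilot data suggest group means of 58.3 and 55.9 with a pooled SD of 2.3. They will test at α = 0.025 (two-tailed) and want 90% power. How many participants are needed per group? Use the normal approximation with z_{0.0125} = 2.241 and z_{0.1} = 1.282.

n = 23 per group

Cohen's d = |M₁ − M₂| / SD_pooled = |58.3 − 55.9| / 2.3 = 2.4 / 2.3 = 1.043.
For two independent groups with equal n: n = 2·((z_{α/2} + z_β) / d)².
z_{α/2} + z_β = 2.241 + 1.282 = 3.523.
n = 2 × (3.523 / 1.043)² = 2 × 3.378² = 2 × 11.41 = 22.8.
Round up to the next whole participant.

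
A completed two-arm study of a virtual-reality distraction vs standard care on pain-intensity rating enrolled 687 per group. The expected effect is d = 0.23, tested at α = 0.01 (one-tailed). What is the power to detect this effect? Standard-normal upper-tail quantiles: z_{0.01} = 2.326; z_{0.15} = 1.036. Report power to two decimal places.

power ≈ 0.97

For two equal groups, power = Φ(d·√(n/2) − z_{α}).
d·√(n/2) = 0.23 × √(687/2) = 0.23 × 18.534 = 4.263.
z_β = 4.263 − 2.326 = 1.937.
Power = Φ(1.937) = 0.974.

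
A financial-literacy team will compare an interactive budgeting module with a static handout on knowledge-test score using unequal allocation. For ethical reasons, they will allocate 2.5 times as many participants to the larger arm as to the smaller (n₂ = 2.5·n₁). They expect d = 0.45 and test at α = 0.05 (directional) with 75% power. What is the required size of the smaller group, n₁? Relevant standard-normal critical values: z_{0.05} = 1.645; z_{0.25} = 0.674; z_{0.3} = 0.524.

With allocation ratio k = n₂/n₁ = 2.5, Var(x̄₁−x̄₂) = σ²(1/n₁ + 1/(k·n₁)) = σ²·(k+1)/(k·n₁).
So n₁ = (1 + 1/k)·((z_{α} + z_β)/d)² = 1.400 × (2.319/0.45)².
n₁ = 1.400 × 26.56 = 37.2.
Round up: n₁ = 38, giving n₂ = 2.5 × 38 = 95.

n₁ = 38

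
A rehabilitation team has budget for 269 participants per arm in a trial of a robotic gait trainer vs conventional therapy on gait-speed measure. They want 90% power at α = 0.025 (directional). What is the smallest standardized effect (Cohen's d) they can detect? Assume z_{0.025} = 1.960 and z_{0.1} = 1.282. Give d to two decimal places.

For two independent groups of n = 269 each: d_min = (z_{α} + z_β)·√(2/n).
z-sum = 1.960 + 1.282 = 3.242.
d_min = 3.242 × √(2/269) = 3.242 × 0.0862 = 0.280.

d_min ≈ 0.28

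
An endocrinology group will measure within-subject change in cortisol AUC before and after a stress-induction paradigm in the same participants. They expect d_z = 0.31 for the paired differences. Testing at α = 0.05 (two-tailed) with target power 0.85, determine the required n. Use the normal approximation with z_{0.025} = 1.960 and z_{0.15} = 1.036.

n = 94 pairs

For a paired (one-sample on differences) test: n = ((z_{α/2} + z_β) / d)².
z_{α/2} + z_β = 1.960 + 1.036 = 2.996.
n = (2.996 / 0.31)² = 9.665² = 93.40.
Round up.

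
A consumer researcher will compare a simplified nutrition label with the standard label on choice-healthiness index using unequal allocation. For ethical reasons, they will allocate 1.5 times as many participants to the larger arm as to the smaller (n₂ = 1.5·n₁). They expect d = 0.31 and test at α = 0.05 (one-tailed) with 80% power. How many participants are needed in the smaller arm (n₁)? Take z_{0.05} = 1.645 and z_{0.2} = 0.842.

n₁ = 108

With allocation ratio k = n₂/n₁ = 1.5, Var(x̄₁−x̄₂) = σ²(1/n₁ + 1/(k·n₁)) = σ²·(k+1)/(k·n₁).
So n₁ = (1 + 1/k)·((z_{α} + z_β)/d)² = 1.667 × (2.487/0.31)².
n₁ = 1.667 × 64.36 = 107.3.
Round up: n₁ = 108, giving n₂ = 1.5 × 108 = 162.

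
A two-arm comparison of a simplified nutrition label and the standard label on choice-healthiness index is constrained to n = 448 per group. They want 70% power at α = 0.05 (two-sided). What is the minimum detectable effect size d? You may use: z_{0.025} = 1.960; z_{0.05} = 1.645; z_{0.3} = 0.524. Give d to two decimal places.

d_min ≈ 0.17

For two independent groups of n = 448 each: d_min = (z_{α/2} + z_β)·√(2/n).
z-sum = 1.960 + 0.524 = 2.484.
d_min = 2.484 × √(2/448) = 2.484 × 0.0668 = 0.166.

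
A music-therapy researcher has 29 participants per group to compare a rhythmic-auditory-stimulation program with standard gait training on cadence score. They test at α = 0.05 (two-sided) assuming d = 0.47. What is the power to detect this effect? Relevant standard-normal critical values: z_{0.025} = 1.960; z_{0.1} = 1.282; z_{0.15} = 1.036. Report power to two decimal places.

power ≈ 0.43

For two equal groups, power = Φ(d·√(n/2) − z_{α/2}).
d·√(n/2) = 0.47 × √(29/2) = 0.47 × 3.808 = 1.790.
z_β = 1.790 − 1.960 = -0.170.
Power = Φ(-0.170) = 0.432.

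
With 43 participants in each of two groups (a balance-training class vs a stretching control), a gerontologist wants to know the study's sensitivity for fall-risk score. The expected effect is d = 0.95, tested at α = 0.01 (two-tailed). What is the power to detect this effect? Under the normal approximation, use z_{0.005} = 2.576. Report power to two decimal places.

power ≈ 0.97

For two equal groups, power = Φ(d·√(n/2) − z_{α/2}).
d·√(n/2) = 0.95 × √(43/2) = 0.95 × 4.637 = 4.405.
z_β = 4.405 − 2.576 = 1.829.
Power = Φ(1.829) = 0.966.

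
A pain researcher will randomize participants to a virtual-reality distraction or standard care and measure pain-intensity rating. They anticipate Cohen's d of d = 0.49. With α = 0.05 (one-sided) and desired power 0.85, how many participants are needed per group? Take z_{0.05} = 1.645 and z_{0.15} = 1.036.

n = 60 per group

For two independent groups with equal n: n = 2·((z_{α} + z_β) / d)².
z_{α} + z_β = 1.645 + 1.036 = 2.681.
n = 2 × (2.681 / 0.49)² = 2 × 5.471² = 2 × 29.94 = 59.9.
Round up to the next whole participant.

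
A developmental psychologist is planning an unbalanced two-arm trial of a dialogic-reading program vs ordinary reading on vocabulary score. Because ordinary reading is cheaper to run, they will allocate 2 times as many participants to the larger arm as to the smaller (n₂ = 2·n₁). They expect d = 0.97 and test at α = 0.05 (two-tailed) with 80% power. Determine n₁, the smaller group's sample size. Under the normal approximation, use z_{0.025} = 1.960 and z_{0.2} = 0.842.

With allocation ratio k = n₂/n₁ = 2, Var(x̄₁−x̄₂) = σ²(1/n₁ + 1/(k·n₁)) = σ²·(k+1)/(k·n₁).
So n₁ = (1 + 1/k)·((z_{α/2} + z_β)/d)² = 1.500 × (2.802/0.97)².
n₁ = 1.500 × 8.34 = 12.5.
Round up: n₁ = 13, giving n₂ = 2 × 13 = 26.

n₁ = 13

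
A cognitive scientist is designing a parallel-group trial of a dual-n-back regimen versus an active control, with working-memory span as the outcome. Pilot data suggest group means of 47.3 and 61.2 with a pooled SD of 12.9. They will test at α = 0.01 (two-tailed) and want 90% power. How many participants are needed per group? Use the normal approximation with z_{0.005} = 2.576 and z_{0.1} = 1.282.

Cohen's d = |M₁ − M₂| / SD_pooled = |47.3 − 61.2| / 12.9 = 13.9 / 12.9 = 1.078.
For two independent groups with equal n: n = 2·((z_{α/2} + z_β) / d)².
z_{α/2} + z_β = 2.576 + 1.282 = 3.858.
n = 2 × (3.858 / 1.078)² = 2 × 3.579² = 2 × 12.81 = 25.6.
Round up to the next whole participant.

n = 26 per group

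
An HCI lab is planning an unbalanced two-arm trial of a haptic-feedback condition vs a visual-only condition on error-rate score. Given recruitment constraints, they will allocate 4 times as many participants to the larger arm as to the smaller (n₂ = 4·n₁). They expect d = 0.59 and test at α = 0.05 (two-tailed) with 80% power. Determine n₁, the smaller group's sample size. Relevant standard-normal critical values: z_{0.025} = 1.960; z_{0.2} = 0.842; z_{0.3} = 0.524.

With allocation ratio k = n₂/n₁ = 4, Var(x̄₁−x̄₂) = σ²(1/n₁ + 1/(k·n₁)) = σ²·(k+1)/(k·n₁).
So n₁ = (1 + 1/k)·((z_{α/2} + z_β)/d)² = 1.250 × (2.802/0.59)².
n₁ = 1.250 × 22.55 = 28.2.
Round up: n₁ = 29, giving n₂ = 4 × 29 = 116.

n₁ = 29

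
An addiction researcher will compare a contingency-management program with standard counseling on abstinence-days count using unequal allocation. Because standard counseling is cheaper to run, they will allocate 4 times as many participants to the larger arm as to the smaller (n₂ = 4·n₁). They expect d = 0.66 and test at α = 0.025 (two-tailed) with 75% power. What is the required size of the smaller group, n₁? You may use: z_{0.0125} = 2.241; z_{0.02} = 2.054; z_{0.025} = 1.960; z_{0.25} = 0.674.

With allocation ratio k = n₂/n₁ = 4, Var(x̄₁−x̄₂) = σ²(1/n₁ + 1/(k·n₁)) = σ²·(k+1)/(k·n₁).
So n₁ = (1 + 1/k)·((z_{α/2} + z_β)/d)² = 1.250 × (2.915/0.66)².
n₁ = 1.250 × 19.51 = 24.4.
Round up: n₁ = 25, giving n₂ = 4 × 25 = 100.

n₁ = 25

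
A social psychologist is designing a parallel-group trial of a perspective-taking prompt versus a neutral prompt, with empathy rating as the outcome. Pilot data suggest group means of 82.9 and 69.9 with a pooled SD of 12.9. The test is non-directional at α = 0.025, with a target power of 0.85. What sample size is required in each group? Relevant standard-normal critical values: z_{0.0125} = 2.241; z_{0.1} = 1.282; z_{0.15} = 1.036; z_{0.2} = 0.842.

n = 22 per group

Cohen's d = |M₁ − M₂| / SD_pooled = |82.9 − 69.9| / 12.9 = 13.0 / 12.9 = 1.008.
For two independent groups with equal n: n = 2·((z_{α/2} + z_β) / d)².
z_{α/2} + z_β = 2.241 + 1.036 = 3.277.
n = 2 × (3.277 / 1.008)² = 2 × 3.251² = 2 × 10.57 = 21.1.
Round up to the next whole participant.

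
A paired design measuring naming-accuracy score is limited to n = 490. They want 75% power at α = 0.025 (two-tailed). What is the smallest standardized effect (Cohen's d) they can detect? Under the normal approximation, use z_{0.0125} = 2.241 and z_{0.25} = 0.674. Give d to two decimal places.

d_min ≈ 0.13

For a single sample (or paired design) of n = 490: d_min = (z_{α/2} + z_β)/√n.
z-sum = 2.241 + 0.674 = 2.915.
d_min = 2.915 / √490 = 2.915 / 22.136 = 0.132.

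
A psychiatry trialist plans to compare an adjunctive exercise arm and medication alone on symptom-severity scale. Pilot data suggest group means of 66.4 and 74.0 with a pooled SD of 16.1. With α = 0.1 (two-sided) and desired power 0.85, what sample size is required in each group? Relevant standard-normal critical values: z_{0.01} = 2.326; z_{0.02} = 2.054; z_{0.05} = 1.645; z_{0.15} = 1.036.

Cohen's d = |M₁ − M₂| / SD_pooled = |66.4 − 74.0| / 16.1 = 7.6 / 16.1 = 0.472.
For two independent groups with equal n: n = 2·((z_{α/2} + z_β) / d)².
z_{α/2} + z_β = 1.645 + 1.036 = 2.681.
n = 2 × (2.681 / 0.472)² = 2 × 5.680² = 2 × 32.26 = 64.5.
Round up to the next whole participant.

n = 65 per group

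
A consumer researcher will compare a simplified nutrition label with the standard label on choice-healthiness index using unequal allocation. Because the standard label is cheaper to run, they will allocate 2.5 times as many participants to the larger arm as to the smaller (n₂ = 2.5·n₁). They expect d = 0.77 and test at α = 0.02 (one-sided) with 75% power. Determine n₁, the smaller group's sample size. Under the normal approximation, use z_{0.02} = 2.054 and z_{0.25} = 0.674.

n₁ = 18

With allocation ratio k = n₂/n₁ = 2.5, Var(x̄₁−x̄₂) = σ²(1/n₁ + 1/(k·n₁)) = σ²·(k+1)/(k·n₁).
So n₁ = (1 + 1/k)·((z_{α} + z_β)/d)² = 1.400 × (2.728/0.77)².
n₁ = 1.400 × 12.55 = 17.6.
Round up: n₁ = 18, giving n₂ = 2.5 × 18 = 45.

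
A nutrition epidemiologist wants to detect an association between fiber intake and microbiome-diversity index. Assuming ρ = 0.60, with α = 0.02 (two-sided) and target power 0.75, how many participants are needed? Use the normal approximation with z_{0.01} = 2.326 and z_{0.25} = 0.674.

Fisher's z: C = ½·ln((1+r)/(1−r)) = ½·ln(4.0000) = 0.6931.
n = ((z_{α/2} + z_β)/C)² + 3.
(2.326 + 0.674) / 0.6931 = 3.000 / 0.6931 = 4.328.
n = 4.328² + 3 = 18.73 + 3 = 21.7.
Round up.

n = 22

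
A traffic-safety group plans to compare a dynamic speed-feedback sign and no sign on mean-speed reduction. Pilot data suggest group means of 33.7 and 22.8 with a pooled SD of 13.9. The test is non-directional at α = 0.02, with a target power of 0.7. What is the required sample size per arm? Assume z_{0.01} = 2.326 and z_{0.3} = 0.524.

Cohen's d = |M₁ − M₂| / SD_pooled = |33.7 − 22.8| / 13.9 = 10.9 / 13.9 = 0.784.
For two independent groups with equal n: n = 2·((z_{α/2} + z_β) / d)².
z_{α/2} + z_β = 2.326 + 0.524 = 2.850.
n = 2 × (2.850 / 0.784)² = 2 × 3.635² = 2 × 13.21 = 26.4.
Round up to the next whole participant.

n = 27 per group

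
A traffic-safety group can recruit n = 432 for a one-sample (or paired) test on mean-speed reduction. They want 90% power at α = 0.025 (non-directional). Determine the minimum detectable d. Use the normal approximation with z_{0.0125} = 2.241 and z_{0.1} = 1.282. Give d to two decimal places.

For a single sample (or paired design) of n = 432: d_min = (z_{α/2} + z_β)/√n.
z-sum = 2.241 + 1.282 = 3.523.
d_min = 3.523 / √432 = 3.523 / 20.785 = 0.170.

d_min ≈ 0.17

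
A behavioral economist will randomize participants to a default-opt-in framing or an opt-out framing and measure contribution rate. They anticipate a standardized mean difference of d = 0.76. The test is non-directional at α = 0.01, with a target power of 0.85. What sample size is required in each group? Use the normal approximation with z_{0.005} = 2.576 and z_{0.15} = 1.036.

n = 46 per group

For two independent groups with equal n: n = 2·((z_{α/2} + z_β) / d)².
z_{α/2} + z_β = 2.576 + 1.036 = 3.612.
n = 2 × (3.612 / 0.76)² = 2 × 4.753² = 2 × 22.59 = 45.2.
Round up to the next whole participant.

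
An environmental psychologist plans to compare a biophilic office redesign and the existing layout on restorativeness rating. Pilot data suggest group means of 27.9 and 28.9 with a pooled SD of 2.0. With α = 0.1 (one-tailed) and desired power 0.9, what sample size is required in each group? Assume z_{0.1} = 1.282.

n = 53 per group

Cohen's d = |M₁ − M₂| / SD_pooled = |27.9 − 28.9| / 2.0 = 1.0 / 2.0 = 0.500.
For two independent groups with equal n: n = 2·((z_{α} + z_β) / d)².
z_{α} + z_β = 1.282 + 1.282 = 2.564.
n = 2 × (2.564 / 0.500)² = 2 × 5.128² = 2 × 26.30 = 52.6.
Round up to the next whole participant.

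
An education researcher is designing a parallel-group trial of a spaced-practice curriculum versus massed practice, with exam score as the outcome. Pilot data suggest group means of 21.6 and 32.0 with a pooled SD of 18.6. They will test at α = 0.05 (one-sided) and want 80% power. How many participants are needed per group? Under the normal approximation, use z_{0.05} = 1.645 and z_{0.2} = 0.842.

n = 40 per group

Cohen's d = |M₁ − M₂| / SD_pooled = |21.6 − 32.0| / 18.6 = 10.4 / 18.6 = 0.559.
For two independent groups with equal n: n = 2·((z_{α} + z_β) / d)².
z_{α} + z_β = 1.645 + 0.842 = 2.487.
n = 2 × (2.487 / 0.559)² = 2 × 4.449² = 2 × 19.79 = 39.6.
Round up to the next whole participant.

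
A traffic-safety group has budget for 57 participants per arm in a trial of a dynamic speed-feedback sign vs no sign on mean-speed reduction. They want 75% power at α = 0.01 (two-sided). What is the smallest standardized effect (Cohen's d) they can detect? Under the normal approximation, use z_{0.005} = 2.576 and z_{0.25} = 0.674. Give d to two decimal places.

d_min ≈ 0.61

For two independent groups of n = 57 each: d_min = (z_{α/2} + z_β)·√(2/n).
z-sum = 2.576 + 0.674 = 3.250.
d_min = 3.250 × √(2/57) = 3.250 × 0.1873 = 0.609.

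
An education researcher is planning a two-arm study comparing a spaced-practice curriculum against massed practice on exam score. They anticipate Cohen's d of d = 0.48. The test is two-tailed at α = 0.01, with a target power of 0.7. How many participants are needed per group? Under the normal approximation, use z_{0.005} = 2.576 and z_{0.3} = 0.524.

For two independent groups with equal n: n = 2·((z_{α/2} + z_β) / d)².
z_{α/2} + z_β = 2.576 + 0.524 = 3.100.
n = 2 × (3.100 / 0.48)² = 2 × 6.458² = 2 × 41.71 = 83.4.
Round up to the next whole participant.

n = 84 per group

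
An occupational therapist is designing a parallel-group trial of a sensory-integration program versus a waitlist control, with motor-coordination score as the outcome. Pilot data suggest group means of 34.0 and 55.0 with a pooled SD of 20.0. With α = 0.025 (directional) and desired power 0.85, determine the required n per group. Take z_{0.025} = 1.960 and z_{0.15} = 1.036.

n = 17 per group

Cohen's d = |M₁ − M₂| / SD_pooled = |34.0 − 55.0| / 20.0 = 21.0 / 20.0 = 1.050.
For two independent groups with equal n: n = 2·((z_{α} + z_β) / d)².
z_{α} + z_β = 1.960 + 1.036 = 2.996.
n = 2 × (2.996 / 1.050)² = 2 × 2.853² = 2 × 8.14 = 16.3.
Round up to the next whole participant.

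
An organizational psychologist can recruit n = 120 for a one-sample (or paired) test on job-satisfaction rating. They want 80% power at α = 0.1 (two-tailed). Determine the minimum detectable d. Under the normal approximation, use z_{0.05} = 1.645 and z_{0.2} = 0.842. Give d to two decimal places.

d_min ≈ 0.23

For a single sample (or paired design) of n = 120: d_min = (z_{α/2} + z_β)/√n.
z-sum = 1.645 + 0.842 = 2.487.
d_min = 2.487 / √120 = 2.487 / 10.954 = 0.227.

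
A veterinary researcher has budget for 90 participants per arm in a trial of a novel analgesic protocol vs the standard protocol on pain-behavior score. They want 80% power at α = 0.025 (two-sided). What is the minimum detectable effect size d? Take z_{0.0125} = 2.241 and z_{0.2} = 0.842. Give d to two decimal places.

d_min ≈ 0.46

For two independent groups of n = 90 each: d_min = (z_{α/2} + z_β)·√(2/n).
z-sum = 2.241 + 0.842 = 3.083.
d_min = 3.083 × √(2/90) = 3.083 × 0.1491 = 0.460.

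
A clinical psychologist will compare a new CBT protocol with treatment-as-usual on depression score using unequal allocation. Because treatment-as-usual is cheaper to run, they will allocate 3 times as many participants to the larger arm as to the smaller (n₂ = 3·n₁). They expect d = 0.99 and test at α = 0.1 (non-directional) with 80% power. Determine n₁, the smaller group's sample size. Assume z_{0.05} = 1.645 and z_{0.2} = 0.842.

With allocation ratio k = n₂/n₁ = 3, Var(x̄₁−x̄₂) = σ²(1/n₁ + 1/(k·n₁)) = σ²·(k+1)/(k·n₁).
So n₁ = (1 + 1/k)·((z_{α/2} + z_β)/d)² = 1.333 × (2.487/0.99)².
n₁ = 1.333 × 6.31 = 8.4.
Round up: n₁ = 9, giving n₂ = 3 × 9 = 27.

n₁ = 9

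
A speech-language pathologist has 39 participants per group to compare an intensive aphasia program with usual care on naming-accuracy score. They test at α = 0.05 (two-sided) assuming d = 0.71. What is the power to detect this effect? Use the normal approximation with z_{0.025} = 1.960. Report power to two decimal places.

For two equal groups, power = Φ(d·√(n/2) − z_{α/2}).
d·√(n/2) = 0.71 × √(39/2) = 0.71 × 4.416 = 3.135.
z_β = 3.135 − 1.960 = 1.175.
Power = Φ(1.175) = 0.880.

power ≈ 0.88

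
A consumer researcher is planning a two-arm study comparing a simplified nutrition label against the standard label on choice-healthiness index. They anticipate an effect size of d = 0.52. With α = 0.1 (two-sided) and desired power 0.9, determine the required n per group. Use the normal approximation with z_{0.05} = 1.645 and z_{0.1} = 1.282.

n = 64 per group

For two independent groups with equal n: n = 2·((z_{α/2} + z_β) / d)².
z_{α/2} + z_β = 1.645 + 1.282 = 2.927.
n = 2 × (2.927 / 0.52)² = 2 × 5.629² = 2 × 31.68 = 63.4.
Round up to the next whole participant.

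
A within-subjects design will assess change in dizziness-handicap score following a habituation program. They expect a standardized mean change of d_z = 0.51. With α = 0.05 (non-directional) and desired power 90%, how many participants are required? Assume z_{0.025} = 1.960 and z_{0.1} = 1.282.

For a paired (one-sample on differences) test: n = ((z_{α/2} + z_β) / d)².
z_{α/2} + z_β = 1.960 + 1.282 = 3.242.
n = (3.242 / 0.51)² = 6.357² = 40.41.
Round up.

n = 41 pairs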